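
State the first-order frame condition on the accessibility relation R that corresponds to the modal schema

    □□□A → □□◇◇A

∀x ∀z (xR²z → ∃w (xR³w ∧ zR²w))

This is a Sahlqvist (Geach-type) schema ◇^0□^3A → □^2◇^2A.
Minimal-valuation argument: fix x; take any y with xR^0y and any z with xR^2z. Set V(A) to the set of worlds R-reachable from y in exactly 3 steps. Then □^3A holds at y, so the antecedent holds at x; validity forces ◇^2A at z, giving a w with zR^2w and yR^3w.
First-order correspondent: ∀x ∀z (xR²z → ∃w (xR³w ∧ zR²w)).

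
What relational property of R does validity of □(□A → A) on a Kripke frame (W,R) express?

shift-reflexivity

Suppose □(□A→A) is valid. Take Rxy and set V(A)={w : Ryw}. Then at y, □A holds; since □(□A→A) at x, □A→A at y, so A at y, i.e. Ryy.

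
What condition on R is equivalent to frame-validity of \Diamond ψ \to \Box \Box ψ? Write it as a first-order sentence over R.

This is a Sahlqvist (Geach-type) schema ◇^1□^0ψ → □^2◇^0ψ.
Minimal-valuation argument: fix x; take any y with xR^1y and any z with xR^2z. Set V(ψ) to the set of worlds R-reachable from y in exactly 0 steps. Then □^0ψ holds at y, so the antecedent holds at x; validity forces ◇^0ψ at z, giving a w with zR^0w and yR^0w.
First-order correspondent: \forall x \forall y \forall z ((xRy \wedge x R^2 z) \to \exists w (y = w \wedge z = w)).

\forall x \forall y \forall z ((xRy \wedge x R^2 z) \to \exists w (y = w \wedge z = w))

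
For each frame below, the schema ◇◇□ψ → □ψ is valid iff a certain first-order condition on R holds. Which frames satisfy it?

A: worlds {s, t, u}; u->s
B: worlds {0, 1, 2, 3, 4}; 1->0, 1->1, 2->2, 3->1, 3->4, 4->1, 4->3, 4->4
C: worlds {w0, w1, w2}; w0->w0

Frame correspondent (Sahlqvist): ∀x ∀y ∀z ((xR²y ∧ xRz) → ∃w (yRw ∧ z = w)) — i.e. a generalized confluence (Geach) condition.
A: holds.
B: fails — 1R²0, 1R0 but no w with 0Rw and 0=w.
C: holds.
Valid on: A, C.

A, C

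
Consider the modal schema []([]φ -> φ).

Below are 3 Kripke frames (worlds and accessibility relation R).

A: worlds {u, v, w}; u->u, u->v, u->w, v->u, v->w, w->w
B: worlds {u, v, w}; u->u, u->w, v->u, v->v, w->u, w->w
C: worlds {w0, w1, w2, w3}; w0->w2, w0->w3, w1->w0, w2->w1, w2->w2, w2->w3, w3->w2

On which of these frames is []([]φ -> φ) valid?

This is the axiom for shift-reflexivity; its first-order frame correspondent is forall x forall y (Rxy -> Ryy).
A: fails — Ruv but not Rvv.
B: ✓.
C: fails — Rw1w0 but not Rw0w0.
Valid on: B.

B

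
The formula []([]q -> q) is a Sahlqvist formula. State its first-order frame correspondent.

shift-reflexivity: forall x forall y (Rxy -> Ryy)

This is the T□ axiom.
It corresponds to shift-reflexivity: forall x forall y (Rxy -> Ryy).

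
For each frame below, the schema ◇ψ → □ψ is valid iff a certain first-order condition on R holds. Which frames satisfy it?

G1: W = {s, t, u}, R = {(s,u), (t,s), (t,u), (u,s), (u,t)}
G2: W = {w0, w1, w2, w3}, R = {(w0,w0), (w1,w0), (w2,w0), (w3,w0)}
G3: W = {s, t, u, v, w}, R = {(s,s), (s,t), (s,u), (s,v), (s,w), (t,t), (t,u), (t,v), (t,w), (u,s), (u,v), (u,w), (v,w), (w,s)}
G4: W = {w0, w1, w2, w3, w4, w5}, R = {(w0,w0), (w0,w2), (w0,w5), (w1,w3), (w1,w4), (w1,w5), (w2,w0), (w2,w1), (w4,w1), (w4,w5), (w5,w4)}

G2

This is the axiom for partial functionality; its first-order frame correspondent is ∀x ∀y ∀z (Rxy ∧ Rxz → y = z).
G1: fails — t sees both s and u.
G2: holds.
G3: fails — s sees both s and t.
G4: fails — w0 sees both w0 and w2.
Valid on: G2.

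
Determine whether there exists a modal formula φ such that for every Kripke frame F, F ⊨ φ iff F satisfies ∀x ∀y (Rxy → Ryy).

Yes: it is shift-reflexivity, defined by the T□ schema □(□p → p).
Suppose □(□p→p) is valid. Take Rxy and set V(p)={w : Ryw}. Then at y, □p holds; since □(□p→p) at x, □p→p at y, so p at y, i.e. Ryy.

Yes, by □(□p → p)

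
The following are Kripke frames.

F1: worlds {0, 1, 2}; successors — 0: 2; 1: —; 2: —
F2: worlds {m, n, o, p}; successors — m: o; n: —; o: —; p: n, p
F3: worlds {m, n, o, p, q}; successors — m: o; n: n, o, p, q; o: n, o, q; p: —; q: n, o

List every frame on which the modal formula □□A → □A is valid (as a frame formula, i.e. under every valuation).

This is the axiom for density; its first-order frame correspondent is ∀x ∀y (Rxy → ∃z (Rxz ∧ Rzy)).
F1: fails — R02 but no z with R0z and Rz2.
F2: fails — Rmo but no z with Rmz and Rzo.
F3: ✓.

F3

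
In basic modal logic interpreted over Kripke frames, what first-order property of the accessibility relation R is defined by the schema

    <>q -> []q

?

Suppose ◇q→□q is valid. Take Rxy, Rxz and set V(q)={y}. Then ◇q at x, so □q at x, so q at z, i.e. z=y.

Partial functionality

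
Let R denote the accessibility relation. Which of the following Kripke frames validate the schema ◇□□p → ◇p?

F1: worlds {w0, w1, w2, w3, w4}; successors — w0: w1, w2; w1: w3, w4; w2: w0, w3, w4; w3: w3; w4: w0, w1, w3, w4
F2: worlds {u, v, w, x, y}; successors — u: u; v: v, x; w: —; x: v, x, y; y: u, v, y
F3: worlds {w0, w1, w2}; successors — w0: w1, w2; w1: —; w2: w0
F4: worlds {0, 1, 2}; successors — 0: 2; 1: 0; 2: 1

The schema corresponds to a generalized confluence (Geach) condition: ∀x ∀y (xRy → ∃w (yR²w ∧ xRw)).
F1: satisfies the condition.
F2: satisfies the condition.
F3: fails — w0Rw1 but no w with w1R²w and w0Rw.
F4: fails — 0R2 but no w with 2R²w and 0Rw.
Valid on: F1, F2.

F1, F2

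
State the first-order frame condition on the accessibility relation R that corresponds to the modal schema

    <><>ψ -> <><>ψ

forall x forall y (x R^2 y -> exists w (y = w & x R^2 w))

This is a Sahlqvist (Geach-type) schema ◇^2□^0ψ → □^0◇^2ψ.
Minimal-valuation argument: fix x; take any y with xR^2y and any z with xR^0z. Set V(ψ) to the set of worlds R-reachable from y in exactly 0 steps. Then □^0ψ holds at y, so the antecedent holds at x; validity forces ◇^2ψ at z, giving a w with zR^2w and yR^0w.
First-order correspondent: forall x forall y (x R^2 y -> exists w (y = w & x R^2 w)).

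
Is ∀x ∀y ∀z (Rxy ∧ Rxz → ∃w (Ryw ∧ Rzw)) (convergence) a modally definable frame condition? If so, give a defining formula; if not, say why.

Yes, by ◇□q → □◇q

Yes: it is convergence, defined by the .2 schema ◇□q → □◇q.
Suppose ◇□q→□◇q is valid. Take Rxy, Rxz and set V(q)={w : Ryw}. Then □q at y so ◇□q at x, so □◇q at x, so ◇q at z, giving w with Rzw and Ryw.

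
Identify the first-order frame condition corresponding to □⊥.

□⊥ is valid iff no world has any successor (otherwise □⊥ fails at any world with one).

emptiness of R: ∀x ∀y ¬Rxy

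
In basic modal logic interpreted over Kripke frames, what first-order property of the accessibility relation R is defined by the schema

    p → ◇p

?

This is frame-equivalent to □p → p (substitute ¬p for p and contrapose).
Suppose □p→p is valid. At any x set V(p)={w : Rxw}. Then □p holds at x, so p holds at x, i.e. Rxx.

reflexivity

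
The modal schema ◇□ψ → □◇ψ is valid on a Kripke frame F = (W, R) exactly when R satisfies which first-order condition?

Convergence

This is the .2 axiom.
It corresponds to convergence: ∀x ∀y ∀z (Rxy ∧ Rxz → ∃w (Ryw ∧ Rzw)).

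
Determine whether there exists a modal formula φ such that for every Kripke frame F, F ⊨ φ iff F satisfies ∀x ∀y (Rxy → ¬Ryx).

Modal frame validity is preserved under surjective bounded morphisms.
The 4-cycle (worlds s,t,u,v with s→t→u→v→s) is asymmetric. Mapping every world to a single reflexive point • is a surjective bounded morphism, and the reflexive point is not asymmetric (R•• but asymmetry requires ¬R••).
So no modal formula (or set of formulas) defines exactly the asymmetric frames.

No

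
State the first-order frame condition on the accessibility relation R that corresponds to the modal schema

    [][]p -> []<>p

forall x forall z (xRz -> exists w (x R^2 w & zRw))

This is a Sahlqvist (Geach-type) schema ◇^0□^2p → □^1◇^1p.
Minimal-valuation argument: fix x; take any y with xR^0y and any z with xR^1z. Set V(p) to the set of worlds R-reachable from y in exactly 2 steps. Then □^2p holds at y, so the antecedent holds at x; validity forces ◇^1p at z, giving a w with zR^1w and yR^2w.
First-order correspondent: forall x forall z (xRz -> exists w (x R^2 w & zRw)).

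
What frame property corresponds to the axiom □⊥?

emptiness of R

This is the Ver axiom.
It corresponds to emptiness of R: ∀x ∀y ¬Rxy.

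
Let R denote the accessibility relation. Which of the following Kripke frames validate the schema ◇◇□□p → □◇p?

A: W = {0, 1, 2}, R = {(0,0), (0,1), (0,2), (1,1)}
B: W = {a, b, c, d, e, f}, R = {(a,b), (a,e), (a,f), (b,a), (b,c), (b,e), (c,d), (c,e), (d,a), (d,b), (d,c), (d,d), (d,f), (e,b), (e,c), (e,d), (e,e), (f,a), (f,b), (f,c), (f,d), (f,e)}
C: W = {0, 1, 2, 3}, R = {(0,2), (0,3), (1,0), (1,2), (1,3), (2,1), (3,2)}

B

The schema corresponds to a generalized confluence (Geach) condition: ∀x ∀y ∀z ((xR²y ∧ xRz) → ∃w (yR²w ∧ zRw)).
A: fails — 0R²0, 0R2 but no w with 0R²w and 2Rw.
B: holds.
C: fails — 0R²2, 0R2 but no w with 2R²w and 2Rw.
Valid on: B.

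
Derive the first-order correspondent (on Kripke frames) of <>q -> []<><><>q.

This is a Sahlqvist (Geach-type) schema ◇^1□^0q → □^1◇^3q.
Minimal-valuation argument: fix x; take any y with xR^1y and any z with xR^1z. Set V(q) to the set of worlds R-reachable from y in exactly 0 steps. Then □^0q holds at y, so the antecedent holds at x; validity forces ◇^3q at z, giving a w with zR^3w and yR^0w.
First-order correspondent: forall x forall y forall z ((xRy & xRz) -> exists w (y = w & z R^3 w)).

forall x forall y forall z ((xRy & xRz) -> exists w (y = w & z R^3 w))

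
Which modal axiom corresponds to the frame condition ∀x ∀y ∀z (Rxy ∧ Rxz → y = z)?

◇ψ → □ψ

This is partial functionality; the standard corresponding axiom is CD: ◇ψ → □ψ.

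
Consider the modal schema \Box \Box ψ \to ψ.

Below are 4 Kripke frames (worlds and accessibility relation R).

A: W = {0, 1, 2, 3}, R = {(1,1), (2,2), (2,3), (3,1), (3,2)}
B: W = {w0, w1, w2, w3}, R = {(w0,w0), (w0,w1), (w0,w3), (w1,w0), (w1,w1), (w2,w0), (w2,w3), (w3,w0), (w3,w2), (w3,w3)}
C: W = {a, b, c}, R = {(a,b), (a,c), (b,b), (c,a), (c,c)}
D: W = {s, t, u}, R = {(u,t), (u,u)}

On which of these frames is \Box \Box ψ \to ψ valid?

Frame correspondent (Sahlqvist): \forall x \exists w (x R^2 w \wedge x = w) — i.e. a generalized confluence (Geach) condition.
A: fails — at 0 but no w with 0R²w and 0=w.
B: holds.
C: holds.
D: fails — at s but no w with sR²w and s=w.
Valid on: B, C.

B, C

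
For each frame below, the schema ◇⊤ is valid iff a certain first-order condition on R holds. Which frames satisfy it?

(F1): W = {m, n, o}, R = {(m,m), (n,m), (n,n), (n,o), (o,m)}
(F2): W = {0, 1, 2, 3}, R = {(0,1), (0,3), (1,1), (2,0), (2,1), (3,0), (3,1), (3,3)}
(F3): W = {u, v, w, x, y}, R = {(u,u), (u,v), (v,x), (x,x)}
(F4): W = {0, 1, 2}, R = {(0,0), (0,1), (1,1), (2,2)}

This is the axiom for seriality; its first-order frame correspondent is ∀x ∃y Rxy.
(F1): satisfies the condition.
(F2): satisfies the condition.
(F3): fails — world w has no successor.
(F4): satisfies the condition.
Valid on: (F1), (F2), (F4).

(F1), (F2), (F4)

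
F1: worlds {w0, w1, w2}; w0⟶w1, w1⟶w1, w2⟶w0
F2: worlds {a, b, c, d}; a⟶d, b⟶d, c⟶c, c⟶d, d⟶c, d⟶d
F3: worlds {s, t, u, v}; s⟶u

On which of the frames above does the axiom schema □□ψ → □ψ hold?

F2

The schema corresponds to density: ∀x ∀y (Rxy → ∃z (Rxz ∧ Rzy)).
F1: fails — Rw2w0 but no z with Rw2z and Rzw0.
F2: ✓.
F3: fails — Rsu but no z with Rsz and Rzu.
Valid on: F2.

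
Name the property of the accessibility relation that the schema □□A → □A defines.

This schema is the C4 axiom.
Its frame correspondent is density — ∀x ∀y (Rxy → ∃z (Rxz ∧ Rzy)).

density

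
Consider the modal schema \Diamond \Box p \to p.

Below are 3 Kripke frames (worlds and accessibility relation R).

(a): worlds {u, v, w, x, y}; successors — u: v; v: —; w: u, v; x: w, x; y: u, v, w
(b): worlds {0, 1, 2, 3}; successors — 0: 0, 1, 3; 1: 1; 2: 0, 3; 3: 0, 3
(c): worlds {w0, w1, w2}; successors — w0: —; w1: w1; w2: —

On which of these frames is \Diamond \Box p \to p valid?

(c)

Frame correspondent (Sahlqvist): \forall x \forall y (Rxy \to Ryx) — i.e. symmetry.
(a): fails — Ruv but not Rvu.
(b): fails — R01 but not R10.
(c): satisfies the condition.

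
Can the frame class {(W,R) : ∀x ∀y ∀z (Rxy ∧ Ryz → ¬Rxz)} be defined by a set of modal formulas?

Any modally definable frame class is closed under surjective bounded morphisms.
The 5-cycle (worlds 0,1,2,3,4 with 0→1→2→3→4→0) is intransitive. Mapping every world to a single reflexive point • is a surjective bounded morphism; the reflexive point is not intransitive (R••∧R•• but R••).
Hence intransitivity is not modally definable.

No — not modally definable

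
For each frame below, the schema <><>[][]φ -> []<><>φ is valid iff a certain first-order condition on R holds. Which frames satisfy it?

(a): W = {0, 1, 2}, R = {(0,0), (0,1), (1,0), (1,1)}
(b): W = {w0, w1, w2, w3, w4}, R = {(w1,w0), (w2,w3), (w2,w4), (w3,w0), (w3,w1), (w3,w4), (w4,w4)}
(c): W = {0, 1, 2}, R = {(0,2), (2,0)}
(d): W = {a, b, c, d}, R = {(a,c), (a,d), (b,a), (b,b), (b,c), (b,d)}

The schema corresponds to a generalized confluence (Geach) condition: forall x forall y forall z ((x R^2 y & xRz) -> exists w (y R^2 w & z R^2 w)).
(a): satisfies the condition.
(b): fails — w2R²w0, w2Rw3 but no w with w0R²w and w3R²w.
(c): fails — 0R²0, 0R2 but no w with 0R²w and 2R²w.
(d): fails — bR²a, bRa but no w with aR²w and aR²w.

(a)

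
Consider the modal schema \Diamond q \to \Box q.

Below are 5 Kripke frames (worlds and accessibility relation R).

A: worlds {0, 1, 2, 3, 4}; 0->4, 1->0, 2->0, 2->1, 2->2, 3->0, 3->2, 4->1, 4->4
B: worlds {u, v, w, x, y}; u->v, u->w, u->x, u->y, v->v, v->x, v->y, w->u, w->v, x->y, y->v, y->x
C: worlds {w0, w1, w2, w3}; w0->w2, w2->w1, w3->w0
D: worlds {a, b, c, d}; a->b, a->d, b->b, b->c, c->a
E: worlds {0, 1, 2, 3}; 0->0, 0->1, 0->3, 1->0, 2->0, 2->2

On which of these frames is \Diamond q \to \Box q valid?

Frame correspondent (Sahlqvist): \forall x \forall y \forall z (Rxy \wedge Rxz \to y = z) — i.e. partial functionality.
A: fails — 2 sees both 0 and 1.
B: fails — u sees both v and w.
C: holds.
D: fails — a sees both b and d.
E: fails — 0 sees both 0 and 1.
Valid on: C.

C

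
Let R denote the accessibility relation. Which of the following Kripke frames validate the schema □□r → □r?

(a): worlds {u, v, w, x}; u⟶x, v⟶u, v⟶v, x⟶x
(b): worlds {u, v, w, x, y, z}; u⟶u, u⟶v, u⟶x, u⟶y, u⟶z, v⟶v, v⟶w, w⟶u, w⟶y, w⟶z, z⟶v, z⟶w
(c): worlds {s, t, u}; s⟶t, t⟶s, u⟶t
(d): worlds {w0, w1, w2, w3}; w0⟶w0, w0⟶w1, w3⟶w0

(a), (b), (d)

Frame correspondent (Sahlqvist): ∀x ∀y (Rxy → ∃z (Rxz ∧ Rzy)) — i.e. density.
(a): condition met.
(b): condition met.
(c): fails — Rts but no z with Rtz and Rzs.
(d): condition met.
Valid on: (a), (b), (d).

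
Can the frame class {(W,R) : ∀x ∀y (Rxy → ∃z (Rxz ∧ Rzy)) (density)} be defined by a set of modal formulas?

Yes: it is density, defined by the C4 schema □□r → □r.
Suppose □□r→□r is valid. Take Rxy and set V(r)={w : xR²w}. Then □□r at x, so □r at x, so r at y, i.e. ∃z(Rxz∧Rzy).

Definable; □□r → □r defines it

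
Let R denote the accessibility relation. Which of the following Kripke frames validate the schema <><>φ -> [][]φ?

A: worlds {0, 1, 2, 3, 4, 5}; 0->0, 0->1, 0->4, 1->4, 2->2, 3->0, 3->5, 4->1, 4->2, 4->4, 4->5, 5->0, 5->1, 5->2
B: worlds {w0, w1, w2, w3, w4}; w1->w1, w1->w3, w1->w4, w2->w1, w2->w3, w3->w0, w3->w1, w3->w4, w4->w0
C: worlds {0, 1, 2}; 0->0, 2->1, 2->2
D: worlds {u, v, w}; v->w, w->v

This is the axiom for a generalized confluence (Geach) condition; its first-order frame correspondent is forall x forall y forall z ((x R^2 y & x R^2 z) -> exists w (y = w & z = w)).
A: fails — 0R²0, 0R²1 but 0 ≠ 1.
B: fails — w1R²w0, w1R²w1 but w0 ≠ w1.
C: fails — 2R²1, 2R²2 but 1 ≠ 2.
D: ✓.
Valid on: D.

D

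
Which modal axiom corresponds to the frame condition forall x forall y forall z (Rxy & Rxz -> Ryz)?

A defining formula is ◇p → □◇p (the 5 axiom).
Suppose ◇p→□◇p is valid. Take Rxy, Rxz and set V(p)={y}. Then ◇p at x, so □◇p at x, so ◇p at z, so some w with Rzw has p; w=y, i.e. Rzy. By symmetry of the argument, Ryz.

◇p → □◇p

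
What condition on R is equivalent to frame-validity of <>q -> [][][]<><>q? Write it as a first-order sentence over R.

forall x forall y forall z ((xRy & x R^3 z) -> exists w (y = w & z R^2 w))

This is a Sahlqvist (Geach-type) schema ◇^1□^0q → □^3◇^2q.
Minimal-valuation argument: fix x; take any y with xR^1y and any z with xR^3z. Set V(q) to the set of worlds R-reachable from y in exactly 0 steps. Then □^0q holds at y, so the antecedent holds at x; validity forces ◇^2q at z, giving a w with zR^2w and yR^0w.
First-order correspondent: forall x forall y forall z ((xRy & x R^3 z) -> exists w (y = w & z R^2 w)).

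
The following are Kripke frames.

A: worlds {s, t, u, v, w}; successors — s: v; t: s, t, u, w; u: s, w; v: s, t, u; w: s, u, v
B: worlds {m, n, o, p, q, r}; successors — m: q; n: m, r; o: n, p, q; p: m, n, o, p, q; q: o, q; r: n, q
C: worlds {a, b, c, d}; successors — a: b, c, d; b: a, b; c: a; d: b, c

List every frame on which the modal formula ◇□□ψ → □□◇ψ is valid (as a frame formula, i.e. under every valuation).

none

The schema corresponds to a generalized confluence (Geach) condition: ∀x ∀y ∀z ((xRy ∧ xR²z) → ∃w (yR²w ∧ zRw)).
A: fails — tRs, tR²s but no w* with sR²w* and sRw*.
B: fails — nRm, nR²n but no w with mR²w and nRw.
C: fails — aRc, aR²c but no w with cR²w and cRw.
Valid on no frame.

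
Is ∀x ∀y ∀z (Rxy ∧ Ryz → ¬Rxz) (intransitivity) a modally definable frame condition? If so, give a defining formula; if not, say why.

No — not modally definable

Modal frame validity is preserved under surjective bounded morphisms.
The 7-cycle (worlds a,b,c,d,e,f,g with a→b→c→d→e→f→g→a) is intransitive. Mapping every world to a single reflexive point • is a surjective bounded morphism; the reflexive point is not intransitive (R••∧R•• but R••).
So no modal formula (or set of formulas) defines exactly the intransitive frames.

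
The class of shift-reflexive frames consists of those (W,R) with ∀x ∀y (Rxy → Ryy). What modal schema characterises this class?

□(□q → q)

A defining formula is □(□q → q) (the T□ axiom).
Suppose □(□q→q) is valid. Take Rxy and set V(q)={w : Ryw}. Then at y, □q holds; since □(□q→q) at x, □q→q at y, so q at y, i.e. Ryy.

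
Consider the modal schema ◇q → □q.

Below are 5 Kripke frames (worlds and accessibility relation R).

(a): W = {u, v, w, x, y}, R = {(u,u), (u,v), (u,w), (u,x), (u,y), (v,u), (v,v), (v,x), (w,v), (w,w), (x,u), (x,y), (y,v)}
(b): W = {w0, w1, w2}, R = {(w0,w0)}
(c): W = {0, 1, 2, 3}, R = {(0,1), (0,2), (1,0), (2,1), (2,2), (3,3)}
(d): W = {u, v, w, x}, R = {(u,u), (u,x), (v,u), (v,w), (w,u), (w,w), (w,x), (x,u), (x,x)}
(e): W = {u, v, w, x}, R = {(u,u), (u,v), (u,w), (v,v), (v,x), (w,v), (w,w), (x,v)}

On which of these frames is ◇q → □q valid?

(b)

The schema corresponds to partial functionality: ∀x ∀y ∀z (Rxy ∧ Rxz → y = z).
(a): fails — u sees both u and v.
(b): satisfies the condition.
(c): fails — 0 sees both 1 and 2.
(d): fails — u sees both u and x.
(e): fails — u sees both u and v.
Valid on: (b).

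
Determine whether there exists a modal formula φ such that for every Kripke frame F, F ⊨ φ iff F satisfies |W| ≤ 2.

Not modally definable

If a class were modally definable it would be closed under disjoint unions (Goldblatt–Thomason).
Any modal formula valid on each of 3 disjoint one-world frames is valid on their disjoint union (validity is preserved under disjoint unions). Each one-world frame has |W|=1≤2, but the union has |W|=3.
Hence having at most 2 worlds is not modally definable.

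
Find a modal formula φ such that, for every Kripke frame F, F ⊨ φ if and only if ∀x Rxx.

□ψ → ψ

The condition is reflexivity. The T schema □ψ → ψ defines it.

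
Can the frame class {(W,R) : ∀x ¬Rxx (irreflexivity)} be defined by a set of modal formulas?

Any modally definable frame class is closed under surjective bounded morphisms.
The 2-cycle (worlds s,t with s→t→s) is irreflexive, and the map sending every world to a single reflexive point • is a surjective bounded morphism (forth: every edge maps to (•,•); back: every world has a successor). So any modal formula valid on the 2-cycle is also valid on the reflexive point, which is not irreflexive.
Hence irreflexivity is not modally definable.

No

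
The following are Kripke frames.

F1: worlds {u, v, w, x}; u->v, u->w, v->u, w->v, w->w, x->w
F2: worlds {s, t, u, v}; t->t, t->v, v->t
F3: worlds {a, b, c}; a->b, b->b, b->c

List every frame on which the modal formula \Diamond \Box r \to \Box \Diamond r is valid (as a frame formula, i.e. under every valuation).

Frame correspondent (Sahlqvist): \forall x \forall y \forall z (Rxy \wedge Rxz \to \exists w (Ryw \wedge Rzw)) — i.e. convergence.
F1: fails — Ruv and Ruw but v and w have no common successor.
F2: satisfies the condition.
F3: fails — Rbc and Rbc but c and c have no common successor.
Valid on: F2.

F2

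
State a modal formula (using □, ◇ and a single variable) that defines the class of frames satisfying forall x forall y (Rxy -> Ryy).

The condition is shift-reflexivity. The T□ schema □(□ψ → ψ) defines it.
Suppose □(□ψ→ψ) is valid. Take Rxy and set V(ψ)={w : Ryw}. Then at y, □ψ holds; since □(□ψ→ψ) at x, □ψ→ψ at y, so ψ at y, i.e. Ryy.

□(□ψ → ψ)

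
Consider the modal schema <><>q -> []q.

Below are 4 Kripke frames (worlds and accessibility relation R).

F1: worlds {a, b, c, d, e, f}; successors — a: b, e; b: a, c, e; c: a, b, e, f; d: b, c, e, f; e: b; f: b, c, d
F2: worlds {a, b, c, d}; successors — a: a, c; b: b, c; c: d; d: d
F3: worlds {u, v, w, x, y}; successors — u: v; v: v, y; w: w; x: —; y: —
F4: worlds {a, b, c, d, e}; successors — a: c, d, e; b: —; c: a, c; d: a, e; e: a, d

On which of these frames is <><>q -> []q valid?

The schema corresponds to a generalized confluence (Geach) condition: forall x forall y forall z ((x R^2 y & xRz) -> exists w (y = w & z = w)).
F1: fails — aR²a, aRb but a ≠ b.
F2: fails — aR²a, aRc but a ≠ c.
F3: fails — uR²y, uRv but y ≠ v.
F4: fails — aR²a, aRc but a ≠ c.
Valid on no frame.

none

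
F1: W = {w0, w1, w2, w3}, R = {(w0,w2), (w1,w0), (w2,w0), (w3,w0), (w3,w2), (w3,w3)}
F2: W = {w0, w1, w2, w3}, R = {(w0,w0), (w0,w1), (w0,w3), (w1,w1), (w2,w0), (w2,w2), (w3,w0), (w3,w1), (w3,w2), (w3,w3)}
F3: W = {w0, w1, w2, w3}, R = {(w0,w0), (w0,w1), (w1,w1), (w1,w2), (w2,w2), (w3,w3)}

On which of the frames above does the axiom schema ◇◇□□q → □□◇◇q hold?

F2, F3

This is the axiom for a generalized confluence (Geach) condition; its first-order frame correspondent is ∀x ∀y ∀z ((xR²y ∧ xR²z) → ∃w (yR²w ∧ zR²w)).
F1: fails — w3R²w0, w3R²w2 but no w with w0R²w and w2R²w.
F2: condition met.
F3: condition met.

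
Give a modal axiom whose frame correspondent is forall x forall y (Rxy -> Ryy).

□(□s → s)

A defining formula is □(□s → s) (the T□ axiom).
Suppose □(□s→s) is valid. Take Rxy and set V(s)={w : Ryw}. Then at y, □s holds; since □(□s→s) at x, □s→s at y, so s at y, i.e. Ryy.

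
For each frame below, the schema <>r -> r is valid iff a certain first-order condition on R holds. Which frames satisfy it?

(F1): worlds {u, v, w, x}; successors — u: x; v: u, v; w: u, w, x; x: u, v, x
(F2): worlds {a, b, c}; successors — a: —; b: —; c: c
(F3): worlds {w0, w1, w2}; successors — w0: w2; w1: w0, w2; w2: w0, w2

(F2)

The schema corresponds to a generalized confluence (Geach) condition: forall x forall y (xRy -> exists w (y = w & x = w)).
(F1): fails — uRx but x ≠ u.
(F2): satisfies the condition.
(F3): fails — w0Rw2 but w2 ≠ w0.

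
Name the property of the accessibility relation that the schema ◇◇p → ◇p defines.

transitivity

This schema is equivalent to the 4 axiom □p → □□p.
Its frame correspondent is transitivity — ∀x ∀y ∀z (Rxy ∧ Ryz → Rxz).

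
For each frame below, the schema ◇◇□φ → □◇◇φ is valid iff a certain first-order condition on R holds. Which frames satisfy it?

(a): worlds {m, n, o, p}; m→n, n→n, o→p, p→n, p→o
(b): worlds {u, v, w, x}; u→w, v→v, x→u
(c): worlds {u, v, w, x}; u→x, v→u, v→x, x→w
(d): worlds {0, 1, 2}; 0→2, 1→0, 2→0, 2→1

(a)

Frame correspondent (Sahlqvist): ∀x ∀y ∀z ((xR²y ∧ xRz) → ∃w (yRw ∧ zR²w)) — i.e. a generalized confluence (Geach) condition.
(a): ✓.
(b): fails — xR²w, xRu but no t with wRt and uR²t.
(c): fails — uR²w, uRx but no t with wRt and xR²t.
(d): fails — 2R²0, 2R0 but no w with 0Rw and 0R²w.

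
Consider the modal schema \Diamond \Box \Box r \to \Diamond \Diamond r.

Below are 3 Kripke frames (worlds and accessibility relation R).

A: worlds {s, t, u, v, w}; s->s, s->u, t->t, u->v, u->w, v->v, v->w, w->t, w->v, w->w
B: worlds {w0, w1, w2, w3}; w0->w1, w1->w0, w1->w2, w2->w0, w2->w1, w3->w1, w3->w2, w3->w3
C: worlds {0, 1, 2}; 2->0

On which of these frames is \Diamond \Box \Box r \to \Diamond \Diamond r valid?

Frame correspondent (Sahlqvist): \forall x \forall y (xRy \to \exists w (y R^2 w \wedge x R^2 w)) — i.e. a generalized confluence (Geach) condition.
A: holds.
B: holds.
C: fails — 2R0 but no w with 0R²w and 2R²w.

A, B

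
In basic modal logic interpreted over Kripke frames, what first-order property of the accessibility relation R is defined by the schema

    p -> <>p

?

reflexivity

Replacing p by ¬p and contraposing gives the equivalent schema □p → p.
Suppose □p→p is valid. At any x set V(p)={w : Rxw}. Then □p holds at x, so p holds at x, i.e. Rxx.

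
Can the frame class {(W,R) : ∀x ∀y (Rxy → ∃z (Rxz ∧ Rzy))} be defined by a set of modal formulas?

Yes: it is density, defined by the C4 schema □□q → □q.
Suppose □□q→□q is valid. Take Rxy and set V(q)={w : xR²w}. Then □□q at x, so □q at x, so q at y, i.e. ∃z(Rxz∧Rzy).

Yes — defined by □□q → □q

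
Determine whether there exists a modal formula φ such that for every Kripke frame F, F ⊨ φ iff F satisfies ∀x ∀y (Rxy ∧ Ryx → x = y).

Not modally definable

If a class were modally definable it would be closed under surjective bounded morphisms (Goldblatt–Thomason).
The 6-cycle (worlds w0,w1,w2,w3,w4,w5 with w0→w1→w2→w3→w4→w5→w0) is antisymmetric. Sending even-indexed worlds to s and odd-indexed worlds to t is a surjective bounded morphism onto the two-world frame with s↔t, which is not antisymmetric.
So the class is not modally definable.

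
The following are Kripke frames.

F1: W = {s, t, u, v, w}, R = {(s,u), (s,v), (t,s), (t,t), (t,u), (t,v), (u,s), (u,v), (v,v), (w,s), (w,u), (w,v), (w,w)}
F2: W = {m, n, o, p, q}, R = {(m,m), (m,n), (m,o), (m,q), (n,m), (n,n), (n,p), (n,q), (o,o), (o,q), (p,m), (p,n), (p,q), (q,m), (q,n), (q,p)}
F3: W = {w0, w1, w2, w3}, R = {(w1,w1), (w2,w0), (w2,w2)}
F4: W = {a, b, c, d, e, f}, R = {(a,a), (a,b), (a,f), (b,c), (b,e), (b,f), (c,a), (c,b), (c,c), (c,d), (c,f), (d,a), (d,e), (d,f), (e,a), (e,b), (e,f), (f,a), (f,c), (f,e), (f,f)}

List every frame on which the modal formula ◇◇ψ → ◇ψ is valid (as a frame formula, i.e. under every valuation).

The schema corresponds to a generalized confluence (Geach) condition: ∀x ∀y (xR²y → ∃w (y = w ∧ xRw)).
F1: fails — sR²s but no w* with s=w* and sRw*.
F2: fails — mR²p but no w with p=w and mRw.
F3: holds.
F4: fails — aR²c but no w with c=w and aRw.

F3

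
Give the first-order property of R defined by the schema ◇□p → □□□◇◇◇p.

∀x ∀y ∀z ((xRy ∧ xR³z) → ∃w (yRw ∧ zR³w))

This is a Sahlqvist (Geach-type) schema ◇^1□^1p → □^3◇^3p.
Minimal-valuation argument: fix x; take any y with xR^1y and any z with xR^3z. Set V(p) to the set of worlds R-reachable from y in exactly 1 step. Then □^1p holds at y, so the antecedent holds at x; validity forces ◇^3p at z, giving a w with zR^3w and yR^1w.
First-order correspondent: ∀x ∀y ∀z ((xRy ∧ xR³z) → ∃w (yRw ∧ zR³w)).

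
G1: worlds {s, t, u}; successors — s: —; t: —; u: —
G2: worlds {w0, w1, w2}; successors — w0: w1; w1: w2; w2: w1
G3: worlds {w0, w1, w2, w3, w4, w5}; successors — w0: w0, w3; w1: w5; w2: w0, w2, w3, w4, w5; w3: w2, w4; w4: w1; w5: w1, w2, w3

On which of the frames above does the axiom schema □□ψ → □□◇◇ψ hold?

G1, G2

Frame correspondent (Sahlqvist): ∀x ∀z (xR²z → ∃w (xR²w ∧ zR²w)) — i.e. a generalized confluence (Geach) condition.
G1: holds.
G2: holds.
G3: fails — w0R²w4 but no w with w0R²w and w4R²w.
Valid on: G1, G2.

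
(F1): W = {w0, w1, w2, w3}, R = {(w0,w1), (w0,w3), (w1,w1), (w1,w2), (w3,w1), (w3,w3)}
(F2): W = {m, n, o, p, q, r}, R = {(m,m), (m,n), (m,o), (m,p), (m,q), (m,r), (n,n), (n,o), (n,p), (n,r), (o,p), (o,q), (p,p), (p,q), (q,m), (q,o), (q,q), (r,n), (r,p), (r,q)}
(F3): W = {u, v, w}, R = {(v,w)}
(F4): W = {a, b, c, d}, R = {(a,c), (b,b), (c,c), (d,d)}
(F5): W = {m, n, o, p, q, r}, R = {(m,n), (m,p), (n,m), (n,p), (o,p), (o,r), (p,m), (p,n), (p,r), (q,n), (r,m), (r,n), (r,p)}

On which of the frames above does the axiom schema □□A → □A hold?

(F1), (F2), (F4)

The schema corresponds to density: ∀x ∀y (Rxy → ∃z (Rxz ∧ Rzy)).
(F1): satisfies the condition.
(F2): satisfies the condition.
(F3): fails — Rvw but no z with Rvz and Rzw.
(F4): satisfies the condition.
(F5): fails — Rpr but no z with Rpz and Rzr.
Valid on: (F1), (F2), (F4).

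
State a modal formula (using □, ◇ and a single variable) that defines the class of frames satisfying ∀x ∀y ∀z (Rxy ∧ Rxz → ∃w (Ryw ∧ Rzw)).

◇□p → □◇p

The condition is convergence. The .2 schema ◇□p → □◇p defines it.
Suppose ◇□p→□◇p is valid. Take Rxy, Rxz and set V(p)={w : Ryw}. Then □p at y so ◇□p at x, so □◇p at x, so ◇p at z, giving w with Rzw and Ryw.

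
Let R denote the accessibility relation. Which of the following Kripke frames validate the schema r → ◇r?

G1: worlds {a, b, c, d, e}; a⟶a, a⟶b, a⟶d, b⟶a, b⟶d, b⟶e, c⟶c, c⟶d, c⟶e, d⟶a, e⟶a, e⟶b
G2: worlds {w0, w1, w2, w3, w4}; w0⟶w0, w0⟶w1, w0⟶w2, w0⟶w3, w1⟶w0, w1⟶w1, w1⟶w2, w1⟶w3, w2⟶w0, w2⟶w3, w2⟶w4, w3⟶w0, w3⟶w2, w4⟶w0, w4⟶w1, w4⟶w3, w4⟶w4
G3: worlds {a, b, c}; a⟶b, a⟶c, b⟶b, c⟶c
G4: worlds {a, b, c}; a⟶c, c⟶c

Frame correspondent (Sahlqvist): ∀x Rxx — i.e. reflexivity.
G1: fails — world b does not see itself.
G2: fails — world w2 does not see itself.
G3: fails — world a does not see itself.
G4: fails — world a does not see itself.

none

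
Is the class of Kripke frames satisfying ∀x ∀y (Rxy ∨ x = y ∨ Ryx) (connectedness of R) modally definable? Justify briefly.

No — not modally definable

Modal frame validity is preserved under disjoint unions.
Take 3 disjoint single-world reflexive frames: each is trivially connected, but their disjoint union has 3 worlds with no edge between distinct components, so it is not connected.
Hence connectedness of R is not modally definable.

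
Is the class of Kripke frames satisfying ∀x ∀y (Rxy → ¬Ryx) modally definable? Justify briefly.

Any modally definable frame class is closed under surjective bounded morphisms.
The 5-cycle (worlds a,b,c,d,e with a→b→c→d→e→a) is asymmetric. Mapping every world to a single reflexive point • is a surjective bounded morphism, and the reflexive point is not asymmetric (R•• but asymmetry requires ¬R••).
Hence asymmetry is not modally definable.

Not definable by any modal formula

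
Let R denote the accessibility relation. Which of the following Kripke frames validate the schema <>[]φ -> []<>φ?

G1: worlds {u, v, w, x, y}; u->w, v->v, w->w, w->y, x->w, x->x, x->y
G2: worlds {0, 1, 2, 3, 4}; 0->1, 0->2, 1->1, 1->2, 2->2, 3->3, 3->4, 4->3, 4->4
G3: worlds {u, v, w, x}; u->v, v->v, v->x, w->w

G2

This is the axiom for convergence; its first-order frame correspondent is forall x forall y forall z (Rxy & Rxz -> exists w (Ryw & Rzw)).
G1: fails — Rww and Rwy but w and y have no common successor.
G2: ✓.
G3: fails — Rvx and Rvx but x and x have no common successor.
Valid on: G2.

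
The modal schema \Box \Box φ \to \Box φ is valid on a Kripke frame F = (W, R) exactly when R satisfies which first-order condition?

This schema is the C4 axiom.
Its frame correspondent is density — \forall x \forall y (Rxy \to \exists z (Rxz \wedge Rzy)).

Density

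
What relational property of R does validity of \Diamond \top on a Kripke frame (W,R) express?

Seriality

This schema is equivalent to the D axiom □A → ◇A.
It corresponds to seriality: \forall x \exists y Rxy.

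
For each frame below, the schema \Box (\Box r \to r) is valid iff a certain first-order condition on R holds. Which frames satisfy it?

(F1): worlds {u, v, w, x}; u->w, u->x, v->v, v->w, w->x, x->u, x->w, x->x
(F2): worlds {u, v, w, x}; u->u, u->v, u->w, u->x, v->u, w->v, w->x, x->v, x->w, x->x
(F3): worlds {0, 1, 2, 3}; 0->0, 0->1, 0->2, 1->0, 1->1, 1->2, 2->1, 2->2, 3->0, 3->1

Frame correspondent (Sahlqvist): \forall x \forall y (Rxy \to Ryy) — i.e. shift-reflexivity.
(F1): fails — Rxw but not Rww.
(F2): fails — Ruv but not Rvv.
(F3): condition met.

(F3)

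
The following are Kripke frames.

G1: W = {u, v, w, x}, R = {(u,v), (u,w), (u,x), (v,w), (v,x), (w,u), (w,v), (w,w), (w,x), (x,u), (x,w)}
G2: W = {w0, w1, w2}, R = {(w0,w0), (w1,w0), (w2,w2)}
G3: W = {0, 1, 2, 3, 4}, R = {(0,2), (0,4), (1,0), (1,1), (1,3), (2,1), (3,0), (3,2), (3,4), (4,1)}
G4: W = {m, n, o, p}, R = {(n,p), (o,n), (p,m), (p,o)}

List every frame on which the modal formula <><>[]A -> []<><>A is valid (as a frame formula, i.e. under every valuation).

Frame correspondent (Sahlqvist): forall x forall y forall z ((x R^2 y & xRz) -> exists w (yRw & z R^2 w)) — i.e. a generalized confluence (Geach) condition.
G1: ✓.
G2: ✓.
G3: fails — 1R²0, 1R0 but no w with 0Rw and 0R²w.
G4: fails — nR²m, nRp but no w with mRw and pR²w.
Valid on: G1, G2.

G1, G2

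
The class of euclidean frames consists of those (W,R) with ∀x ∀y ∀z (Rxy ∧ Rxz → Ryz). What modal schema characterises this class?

◇r → □◇r

This is the Euclidean property; the standard corresponding axiom is 5: ◇r → □◇r.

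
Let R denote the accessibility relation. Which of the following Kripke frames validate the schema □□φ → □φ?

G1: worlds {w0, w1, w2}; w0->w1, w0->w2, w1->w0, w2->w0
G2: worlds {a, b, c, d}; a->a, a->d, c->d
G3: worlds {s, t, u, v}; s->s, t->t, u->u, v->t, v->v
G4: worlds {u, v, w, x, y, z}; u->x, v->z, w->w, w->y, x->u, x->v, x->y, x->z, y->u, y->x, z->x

G3

The schema corresponds to density: ∀x ∀y (Rxy → ∃z (Rxz ∧ Rzy)).
G1: fails — Rw0w1 but no z with Rw0z and Rzw1.
G2: fails — Rcd but no z with Rcz and Rzd.
G3: holds.
G4: fails — Rvz but no t with Rvt and Rtz.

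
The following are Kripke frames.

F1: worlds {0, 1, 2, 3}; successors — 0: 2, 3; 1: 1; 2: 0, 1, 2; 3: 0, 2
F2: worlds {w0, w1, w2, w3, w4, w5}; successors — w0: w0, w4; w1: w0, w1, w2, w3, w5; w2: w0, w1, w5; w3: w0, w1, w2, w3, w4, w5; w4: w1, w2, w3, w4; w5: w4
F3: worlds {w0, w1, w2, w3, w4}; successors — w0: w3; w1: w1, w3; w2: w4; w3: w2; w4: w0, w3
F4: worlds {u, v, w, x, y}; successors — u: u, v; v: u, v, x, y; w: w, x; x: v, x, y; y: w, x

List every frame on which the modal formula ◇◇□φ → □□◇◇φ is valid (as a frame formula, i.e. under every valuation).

The schema corresponds to a generalized confluence (Geach) condition: ∀x ∀y ∀z ((xR²y ∧ xR²z) → ∃w (yRw ∧ zR²w)).
F1: fails — 0R²0, 0R²1 but no w with 0Rw and 1R²w.
F2: condition met.
F3: fails — w0R²w2, w0R²w2 but no w with w2Rw and w2R²w.
F4: condition met.

F2, F4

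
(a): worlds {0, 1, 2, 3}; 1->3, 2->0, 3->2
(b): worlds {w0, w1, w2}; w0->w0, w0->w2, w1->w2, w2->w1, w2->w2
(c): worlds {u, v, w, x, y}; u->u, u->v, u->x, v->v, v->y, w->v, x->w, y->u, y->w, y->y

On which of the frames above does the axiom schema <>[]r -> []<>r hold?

The schema corresponds to convergence: forall x forall y forall z (Rxy & Rxz -> exists w (Ryw & Rzw)).
(a): fails — R20 and R20 but 0 and 0 have no common successor.
(b): holds.
(c): fails — Ruv and Rux but v and x have no common successor.

(b)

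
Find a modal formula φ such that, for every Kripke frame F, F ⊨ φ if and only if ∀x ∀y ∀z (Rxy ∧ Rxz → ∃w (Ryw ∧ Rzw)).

This is convergence; the standard corresponding axiom is .2: ◇□ψ → □◇ψ.
Suppose ◇□ψ→□◇ψ is valid. Take Rxy, Rxz and set V(ψ)={w : Ryw}. Then □ψ at y so ◇□ψ at x, so □◇ψ at x, so ◇ψ at z, giving w with Rzw and Ryw.

◇□ψ → □◇ψ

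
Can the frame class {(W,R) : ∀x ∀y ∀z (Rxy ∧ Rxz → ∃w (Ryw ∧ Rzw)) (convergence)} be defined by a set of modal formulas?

Definable; ◇□q → □◇q defines it

The condition is convergence. A defining modal formula is ◇□q → □◇q.
Suppose ◇□q→□◇q is valid. Take Rxy, Rxz and set V(q)={w : Ryw}. Then □q at y so ◇□q at x, so □◇q at x, so ◇q at z, giving w with Rzw and Ryw.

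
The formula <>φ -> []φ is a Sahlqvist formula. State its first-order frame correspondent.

partial functionality: forall x forall y forall z (Rxy & Rxz -> y = z)

Suppose ◇φ→□φ is valid. Take Rxy, Rxz and set V(φ)={y}. Then ◇φ at x, so □φ at x, so φ at z, i.e. z=y.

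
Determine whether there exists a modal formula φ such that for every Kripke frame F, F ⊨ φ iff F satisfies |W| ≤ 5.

Not definable by any modal formula

Modal frame validity is preserved under disjoint unions.
Any modal formula valid on each of 6 disjoint one-world frames is valid on their disjoint union (validity is preserved under disjoint unions). Each one-world frame has |W|=1≤5, but the union has |W|=6.
Hence having at most 5 worlds is not modally definable.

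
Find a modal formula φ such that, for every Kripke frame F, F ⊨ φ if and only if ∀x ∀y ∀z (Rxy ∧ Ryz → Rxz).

A defining formula is □r → □□r (the 4 axiom).
Suppose □r→□□r is valid. Take Rxy, Ryz and set V(r)={w : Rxw}. Then □r at x, so □□r at x, so □r at y, so r at z, i.e. Rxz.

□r → □□r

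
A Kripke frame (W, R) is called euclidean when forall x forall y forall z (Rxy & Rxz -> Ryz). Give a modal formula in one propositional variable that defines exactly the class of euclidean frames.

◇r → □◇r

The condition is the Euclidean property. The 5 schema ◇r → □◇r defines it.
Suppose ◇r→□◇r is valid. Take Rxy, Rxz and set V(r)={y}. Then ◇r at x, so □◇r at x, so ◇r at z, so some w with Rzw has r; w=y, i.e. Rzy. By symmetry of the argument, Ryz.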